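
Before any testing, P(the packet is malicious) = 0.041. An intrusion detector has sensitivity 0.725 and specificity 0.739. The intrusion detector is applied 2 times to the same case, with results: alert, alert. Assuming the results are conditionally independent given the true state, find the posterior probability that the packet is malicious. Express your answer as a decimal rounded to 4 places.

With H the event that the packet is malicious, the joint likelihood of the observed sequence is P(data|H) = 0.725·0.725 = 0.52563 and P(data|¬H) = 0.261·0.261 = 0.068121.
Bayes: P(H|data) = 0.041·0.52563 / (0.041·0.52563 + 0.959·0.068121) = 0.021551/0.086879 = 0.2481.

Posterior P(H) ≈ 0.2481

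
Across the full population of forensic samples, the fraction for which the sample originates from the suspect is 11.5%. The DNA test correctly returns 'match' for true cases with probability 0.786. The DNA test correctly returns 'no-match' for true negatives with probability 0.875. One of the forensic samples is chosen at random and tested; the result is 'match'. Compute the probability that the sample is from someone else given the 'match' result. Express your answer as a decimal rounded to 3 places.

P(¬H | E) ≈ 0.550

Let H be the event that the sample originates from the suspect. P(H) = 0.115, so P(¬H) = 0.885. With E the 'match' result, P(E|H) = 0.786 and P(E|¬H) = 0.125.
P(E) = 0.786·0.115 + 0.125·0.885 = 0.090390 + 0.11063 = 0.20101.
By Bayes' theorem, P(H|E) = 0.090390 / 0.20101 = 0.450. Hence P(¬H|E) = 1 − 0.450 = 0.550.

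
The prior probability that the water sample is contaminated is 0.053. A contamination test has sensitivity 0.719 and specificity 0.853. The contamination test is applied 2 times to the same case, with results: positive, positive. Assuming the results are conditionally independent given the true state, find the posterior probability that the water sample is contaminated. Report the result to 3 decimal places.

Posterior P(H) ≈ 0.572

With H the event that the water sample is contaminated, the joint likelihood of the observed sequence is P(data|H) = 0.719·0.719 = 0.51696 and P(data|¬H) = 0.147·0.147 = 0.021609.
Bayes: P(H|data) = 0.053·0.51696 / (0.053·0.51696 + 0.947·0.021609) = 0.027399/0.047863 = 0.5724.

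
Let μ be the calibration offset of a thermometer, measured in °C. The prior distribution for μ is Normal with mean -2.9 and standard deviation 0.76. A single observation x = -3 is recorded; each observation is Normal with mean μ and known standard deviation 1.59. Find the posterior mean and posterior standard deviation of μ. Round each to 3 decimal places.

Posterior mean ≈ -2.919; posterior SD ≈ 0.686

Prior precision 1/τ₀² = 1/0.76² = 1.73130; data precision n/σ² = 1/1.59² = 0.395554.
Posterior precision = 1.73130 + 0.395554 = 2.12686, giving posterior SD = 1/√2.12686 = 0.686.
Posterior mean = (1.73130·-2.9 + 0.395554·-3) / 2.12686 = -2.919.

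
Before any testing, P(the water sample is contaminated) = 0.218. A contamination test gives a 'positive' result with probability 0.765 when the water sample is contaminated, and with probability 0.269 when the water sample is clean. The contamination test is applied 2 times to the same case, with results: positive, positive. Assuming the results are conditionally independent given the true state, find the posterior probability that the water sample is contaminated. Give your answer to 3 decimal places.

Let H be the event that the water sample is contaminated; start with P(H) = 0.218. P('positive'|H) = 0.765, P('positive'|¬H) = 0.269.
Update on result 1 ('positive'): P(H) ← 0.765·0.2180 / (0.765·0.2180 + 0.269·0.7820) = 0.16677/0.37713 = 0.4422.
Update on result 2 ('positive'): P(H) ← 0.765·0.4422 / (0.765·0.4422 + 0.269·0.5578) = 0.33829/0.48834 = 0.6927.

Posterior P(H) ≈ 0.693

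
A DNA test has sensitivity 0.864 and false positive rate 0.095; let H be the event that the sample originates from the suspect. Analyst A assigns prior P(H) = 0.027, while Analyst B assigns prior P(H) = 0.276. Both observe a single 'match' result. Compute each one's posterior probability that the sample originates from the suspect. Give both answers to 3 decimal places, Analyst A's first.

Analyst A: 0.202; Analyst B: 0.776

P('+'|H) = 0.864, P('+'|¬H) = 0.095.
Analyst A: numerator 0.864·0.027 = 0.023328; evidence = 0.023328+0.095·0.973 = 0.11576; posterior = 0.202.
Analyst B: numerator 0.864·0.276 = 0.23846; evidence = 0.23846+0.095·0.724 = 0.30724; posterior = 0.776.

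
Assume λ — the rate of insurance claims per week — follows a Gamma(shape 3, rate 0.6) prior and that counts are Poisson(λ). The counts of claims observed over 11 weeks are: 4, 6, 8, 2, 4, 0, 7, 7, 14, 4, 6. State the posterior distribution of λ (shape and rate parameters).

The Poisson likelihood adds the total count to the shape and the number of exposure periods to the rate. Here ∑xᵢ = 62 and n = 11, so shape 3→65 and rate 0.6→11.6.

Posterior: Gamma(shape=65, rate=11.6)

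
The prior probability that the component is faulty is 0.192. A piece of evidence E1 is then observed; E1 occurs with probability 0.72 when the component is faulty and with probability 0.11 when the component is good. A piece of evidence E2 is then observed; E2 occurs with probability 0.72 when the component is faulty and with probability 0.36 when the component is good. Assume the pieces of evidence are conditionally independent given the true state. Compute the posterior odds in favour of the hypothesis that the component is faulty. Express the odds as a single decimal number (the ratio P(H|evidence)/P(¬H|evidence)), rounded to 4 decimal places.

Prior odds = 0.192/(1−0.192) = 0.23762.
Likelihood ratio for E1 = 0.72/0.11 = 6.5455.
Likelihood ratio for E2 = 0.72/0.36 = 2.0000.
Posterior odds = prior odds × LR₁ × LR₂ = 3.1107.

Posterior odds ≈ 3.1107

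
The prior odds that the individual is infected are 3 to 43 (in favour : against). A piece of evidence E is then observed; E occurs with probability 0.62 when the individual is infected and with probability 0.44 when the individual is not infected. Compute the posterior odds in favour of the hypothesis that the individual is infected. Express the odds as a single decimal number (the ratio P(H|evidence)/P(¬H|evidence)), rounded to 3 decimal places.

Posterior odds ≈ 0.098

Prior odds = 3/43 = 0.069767. In log-odds, ln(0.069767) = -2.6626.
Add log likelihood ratio: ln(1.4091) = 0.34294.
Posterior log-odds = -2.3196, so posterior odds = exp(-2.3196) = 0.098309.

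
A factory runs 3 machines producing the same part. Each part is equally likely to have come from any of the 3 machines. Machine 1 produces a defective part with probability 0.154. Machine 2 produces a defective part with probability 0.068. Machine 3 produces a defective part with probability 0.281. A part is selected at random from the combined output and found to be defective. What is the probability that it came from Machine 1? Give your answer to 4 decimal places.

P(defective|M1) = 0.154; P(defective|M2) = 0.068; P(defective|M3) = 0.281.
Prior × likelihood for each source: 0.333333·0.154=0.05133, 0.333333·0.068=0.02267, 0.333333·0.281=0.09367. Summing gives P(defective) = 0.16767.
P(Machine 1 | defective) = 0.05133 / 0.16767 = 0.3062.

Posterior probability ≈ 0.3062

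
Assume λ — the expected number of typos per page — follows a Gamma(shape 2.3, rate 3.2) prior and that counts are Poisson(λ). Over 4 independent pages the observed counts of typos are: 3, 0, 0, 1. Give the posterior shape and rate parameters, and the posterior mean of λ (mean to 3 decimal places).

Posterior: Gamma(shape=6.3, rate=7.2); mean ≈ 0.875

The Poisson likelihood adds the total count to the shape and the number of exposure periods to the rate. Here ∑xᵢ = 4 and n = 4, so shape 2.3→6.3 and rate 3.2→7.2.
Posterior mean = shape/rate = 6.3/7.2 = 0.875.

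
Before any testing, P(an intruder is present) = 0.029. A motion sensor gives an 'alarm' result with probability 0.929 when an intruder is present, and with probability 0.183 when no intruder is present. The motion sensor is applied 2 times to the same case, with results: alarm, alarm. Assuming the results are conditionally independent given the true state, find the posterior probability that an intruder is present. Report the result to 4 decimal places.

With H the event that an intruder is present, the joint likelihood of the observed sequence is P(data|H) = 0.929·0.929 = 0.86304 and P(data|¬H) = 0.183·0.183 = 0.033489.
Bayes: P(H|data) = 0.029·0.86304 / (0.029·0.86304 + 0.971·0.033489) = 0.025028/0.057546 = 0.4349.

Posterior P(H) ≈ 0.4349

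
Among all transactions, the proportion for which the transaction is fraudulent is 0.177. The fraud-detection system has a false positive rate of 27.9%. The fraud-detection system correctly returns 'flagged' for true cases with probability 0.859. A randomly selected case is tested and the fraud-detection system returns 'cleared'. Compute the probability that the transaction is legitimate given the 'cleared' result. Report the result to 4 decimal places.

Let H be the event that the transaction is fraudulent. P(H) = 0.177, so P(¬H) = 0.823. With E the 'cleared' result, P(E|H) = 0.141 and P(E|¬H) = 0.721.
P(E) = 0.141·0.177 + 0.721·0.823 = 0.024957 + 0.59338 = 0.61834.
By Bayes' theorem, P(H|E) = 0.024957 / 0.61834 = 0.0404. Hence P(¬H|E) = 1 − 0.0404 = 0.9596.

P(¬H | E) ≈ 0.9596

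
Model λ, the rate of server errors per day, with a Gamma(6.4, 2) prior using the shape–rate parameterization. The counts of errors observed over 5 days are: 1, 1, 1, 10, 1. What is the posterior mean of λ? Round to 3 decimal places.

Posterior mean ≈ 2.914

Total count ∑xᵢ = 14 over n = 5 days.
Gamma is conjugate to the Poisson likelihood: posterior is Gamma(shape = 6.4+14 = 20.4, rate = 2+5 = 7).
E[λ | data] = 20.4/7 = 2.914.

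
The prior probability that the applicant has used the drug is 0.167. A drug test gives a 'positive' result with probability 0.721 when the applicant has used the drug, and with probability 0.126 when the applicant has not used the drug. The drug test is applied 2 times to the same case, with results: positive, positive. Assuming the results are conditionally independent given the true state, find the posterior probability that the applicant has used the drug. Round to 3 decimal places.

Posterior P(H) ≈ 0.868

Let H be the event that the applicant has used the drug; start with P(H) = 0.167. P('positive'|H) = 0.721, P('positive'|¬H) = 0.126.
Update on result 1 ('positive'): P(H) ← 0.721·0.1670 / (0.721·0.1670 + 0.126·0.8330) = 0.12041/0.22536 = 0.5343.
Update on result 2 ('positive'): P(H) ← 0.721·0.5343 / (0.721·0.5343 + 0.126·0.4657) = 0.38521/0.44389 = 0.8678.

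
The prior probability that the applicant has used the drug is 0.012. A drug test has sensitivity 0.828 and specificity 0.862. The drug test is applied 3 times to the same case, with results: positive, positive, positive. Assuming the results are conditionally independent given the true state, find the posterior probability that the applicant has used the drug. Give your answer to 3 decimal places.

Posterior P(H) ≈ 0.724

With H the event that the applicant has used the drug, the joint likelihood of the observed sequence is P(data|H) = 0.828·0.828·0.828 = 0.56766 and P(data|¬H) = 0.138·0.138·0.138 = 0.0026281.
Bayes: P(H|data) = 0.012·0.56766 / (0.012·0.56766 + 0.988·0.0026281) = 0.0068120/0.0094085 = 0.7240.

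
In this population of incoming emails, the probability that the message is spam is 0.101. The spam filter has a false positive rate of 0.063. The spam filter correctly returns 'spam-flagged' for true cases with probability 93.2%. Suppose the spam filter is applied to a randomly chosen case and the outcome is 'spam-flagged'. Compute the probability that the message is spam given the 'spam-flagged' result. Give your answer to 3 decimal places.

Write H for 'the message is spam'. Prior odds H:¬H = 0.101/0.899 = 0.11235. For the 'spam-flagged' outcome, the likelihood ratio is 0.932/0.063 = 14.794.
Posterior odds = 0.11235 × 14.794 = 1.6620, so P(H|E) = 1.6620/(1+1.6620) = 0.624.

P(H | E) ≈ 0.624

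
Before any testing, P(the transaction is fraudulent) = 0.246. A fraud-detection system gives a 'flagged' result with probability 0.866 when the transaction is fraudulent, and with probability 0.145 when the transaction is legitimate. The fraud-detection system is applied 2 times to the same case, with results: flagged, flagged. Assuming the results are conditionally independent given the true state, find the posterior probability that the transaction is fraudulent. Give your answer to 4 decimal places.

Let H be the event that the transaction is fraudulent; start with P(H) = 0.246. P('flagged'|H) = 0.866, P('flagged'|¬H) = 0.145.
Update on result 1 ('flagged'): P(H) ← 0.866·0.2460 / (0.866·0.2460 + 0.145·0.7540) = 0.21304/0.32237 = 0.6609.
Update on result 2 ('flagged'): P(H) ← 0.866·0.6609 / (0.866·0.6609 + 0.145·0.3391) = 0.57230/0.62147 = 0.9209.

Posterior P(H) ≈ 0.9209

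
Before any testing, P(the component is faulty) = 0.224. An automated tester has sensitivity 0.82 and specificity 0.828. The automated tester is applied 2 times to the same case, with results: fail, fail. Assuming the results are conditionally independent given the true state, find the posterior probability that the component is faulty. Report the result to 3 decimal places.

Let H be the event that the component is faulty; start with P(H) = 0.224. P('fail'|H) = 0.82, P('fail'|¬H) = 0.172.
Update on result 1 ('fail'): P(H) ← 0.82·0.2240 / (0.82·0.2240 + 0.172·0.7760) = 0.18368/0.31715 = 0.5792.
Update on result 2 ('fail'): P(H) ← 0.82·0.5792 / (0.82·0.5792 + 0.172·0.4208) = 0.47491/0.54729 = 0.8677.

Posterior P(H) ≈ 0.868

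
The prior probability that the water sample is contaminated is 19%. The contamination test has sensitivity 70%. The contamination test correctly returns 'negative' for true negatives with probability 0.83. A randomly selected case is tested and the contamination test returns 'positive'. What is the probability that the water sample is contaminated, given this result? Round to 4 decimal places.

Let H be the event that the water sample is contaminated. P(H) = 0.19, so P(¬H) = 0.81. With E the 'positive' result, P(E|H) = 0.7 and P(E|¬H) = 0.17.
P(E) = 0.7·0.19 + 0.17·0.81 = 0.13300 + 0.13770 = 0.27070.
By Bayes' theorem, P(H|E) = 0.13300 / 0.27070 = 0.4913.

P(H | E) ≈ 0.4913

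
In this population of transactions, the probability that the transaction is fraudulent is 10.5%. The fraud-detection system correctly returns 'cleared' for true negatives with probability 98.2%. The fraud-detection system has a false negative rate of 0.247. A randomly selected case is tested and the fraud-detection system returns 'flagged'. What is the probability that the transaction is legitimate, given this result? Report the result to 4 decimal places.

Let H be the event that the transaction is fraudulent. P(H) = 0.105, so P(¬H) = 0.895. With E the 'flagged' result, P(E|H) = 0.753 and P(E|¬H) = 0.018.
P(E) = 0.753·0.105 + 0.018·0.895 = 0.079065 + 0.016110 = 0.095175.
By Bayes' theorem, P(H|E) = 0.079065 / 0.095175 = 0.8307. Hence P(¬H|E) = 1 − 0.8307 = 0.1693.

P(¬H | E) ≈ 0.1693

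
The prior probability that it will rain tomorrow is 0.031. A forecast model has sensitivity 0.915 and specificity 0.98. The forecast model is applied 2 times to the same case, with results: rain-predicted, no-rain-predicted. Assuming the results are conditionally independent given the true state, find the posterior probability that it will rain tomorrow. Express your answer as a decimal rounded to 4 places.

With H the event that it will rain tomorrow, the joint likelihood of the observed sequence is P(data|H) = 0.915·0.085 = 0.077775 and P(data|¬H) = 0.02·0.98 = 0.019600.
Bayes: P(H|data) = 0.031·0.077775 / (0.031·0.077775 + 0.969·0.019600) = 0.0024110/0.021403 = 0.1126.

Posterior P(H) ≈ 0.1126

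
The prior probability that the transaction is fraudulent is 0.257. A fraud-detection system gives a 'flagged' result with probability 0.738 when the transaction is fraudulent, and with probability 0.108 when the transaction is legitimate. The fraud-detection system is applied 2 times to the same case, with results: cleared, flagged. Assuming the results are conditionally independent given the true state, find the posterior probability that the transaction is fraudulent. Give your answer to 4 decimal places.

With H the event that the transaction is fraudulent, the joint likelihood of the observed sequence is P(data|H) = 0.262·0.738 = 0.19336 and P(data|¬H) = 0.892·0.108 = 0.096336.
Bayes: P(H|data) = 0.257·0.19336 / (0.257·0.19336 + 0.743·0.096336) = 0.049692/0.12127 = 0.4098.

Posterior P(H) ≈ 0.4098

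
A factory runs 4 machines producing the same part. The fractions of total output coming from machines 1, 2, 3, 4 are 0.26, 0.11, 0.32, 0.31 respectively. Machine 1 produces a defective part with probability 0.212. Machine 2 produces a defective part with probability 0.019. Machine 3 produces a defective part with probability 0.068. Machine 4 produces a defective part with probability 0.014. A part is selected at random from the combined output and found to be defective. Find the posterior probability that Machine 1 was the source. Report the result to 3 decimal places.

Posterior probability ≈ 0.662

P(defective|M1) = 0.212; P(defective|M2) = 0.019; P(defective|M3) = 0.068; P(defective|M4) = 0.014.
Prior × likelihood for each source: 0.26·0.212=0.05512, 0.11·0.019=0.002090, 0.32·0.068=0.02176, 0.31·0.014=0.004340. Summing gives P(defective) = 0.083310.
P(Machine 1 | defective) = 0.05512 / 0.083310 = 0.662.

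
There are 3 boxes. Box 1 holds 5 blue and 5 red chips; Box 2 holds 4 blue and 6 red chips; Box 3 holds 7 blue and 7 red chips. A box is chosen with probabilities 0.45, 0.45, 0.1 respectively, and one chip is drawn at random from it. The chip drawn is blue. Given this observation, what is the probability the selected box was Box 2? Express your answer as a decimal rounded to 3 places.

P(blue|Box 1) = 0.5; P(blue|Box 2) = 0.4; P(blue|Box 3) = 0.5.
Prior × likelihood for each source: 0.45·0.5=0.2250, 0.45·0.4=0.1800, 0.1·0.5=0.05000. Summing gives P(blue) = 0.45500.
P(Box 2 | blue) = 0.1800 / 0.45500 = 0.396.

Posterior probability ≈ 0.396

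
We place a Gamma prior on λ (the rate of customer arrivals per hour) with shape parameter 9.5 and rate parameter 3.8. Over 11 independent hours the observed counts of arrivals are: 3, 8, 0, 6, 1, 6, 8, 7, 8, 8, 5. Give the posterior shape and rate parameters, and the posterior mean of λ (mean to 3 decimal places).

Posterior: Gamma(shape=69.5, rate=14.8); mean ≈ 4.696

The Poisson likelihood adds the total count to the shape and the number of exposure periods to the rate. Here ∑xᵢ = 60 and n = 11, so shape 9.5→69.5 and rate 3.8→14.8.
Posterior mean = shape/rate = 69.5/14.8 = 4.696.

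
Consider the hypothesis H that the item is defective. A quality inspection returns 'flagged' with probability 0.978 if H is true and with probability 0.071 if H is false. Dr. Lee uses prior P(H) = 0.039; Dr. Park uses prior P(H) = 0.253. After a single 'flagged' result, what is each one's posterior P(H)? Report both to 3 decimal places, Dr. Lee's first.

Dr. Lee: 0.359; Dr. Park: 0.823

The likelihood ratio for a 'flagged' result is 0.978/0.071 = 13.775.
Dr. Lee: prior odds 0.039/0.961 = 0.040583; posterior odds 0.55901; posterior probability 0.359.
Dr. Park: prior odds 0.253/0.747 = 0.33869; posterior odds 4.6653; posterior probability 0.823.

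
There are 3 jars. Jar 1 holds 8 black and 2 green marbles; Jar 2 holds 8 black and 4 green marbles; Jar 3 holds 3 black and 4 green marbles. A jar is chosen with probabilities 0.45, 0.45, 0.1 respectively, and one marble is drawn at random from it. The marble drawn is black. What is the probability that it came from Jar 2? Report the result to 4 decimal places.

Tabulate prior·likelihood by source: [1] prior 0.45, lik 0.8, product 0.3600; [2] prior 0.45, lik 0.6667, product 0.3000; [3] prior 0.1, lik 0.4286, product 0.04286.
Normalizing constant = 0.70286; the posterior for Jar 2 is its product over the sum, 0.3000/0.70286 = 0.4268.

Posterior probability ≈ 0.4268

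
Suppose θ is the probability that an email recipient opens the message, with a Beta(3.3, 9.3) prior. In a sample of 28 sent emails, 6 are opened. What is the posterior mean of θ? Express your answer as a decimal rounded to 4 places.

Posterior mean ≈ 0.2291

Observing 6 successes and 22 failures updates Beta(3.3, 9.3) by adding the success and failure counts to the two shape parameters: α = 3.3+6 = 9.3, β = 9.3+22 = 31.3.
Posterior mean = α/(α+β) = 9.3/40.6 = 0.2291.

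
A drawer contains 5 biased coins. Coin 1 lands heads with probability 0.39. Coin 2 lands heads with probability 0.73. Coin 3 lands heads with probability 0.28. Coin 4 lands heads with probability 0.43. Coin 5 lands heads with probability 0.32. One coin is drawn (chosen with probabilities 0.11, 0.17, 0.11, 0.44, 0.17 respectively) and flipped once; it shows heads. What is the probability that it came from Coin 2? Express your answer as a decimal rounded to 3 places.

P(heads|C1) = 0.39; P(heads|C2) = 0.73; P(heads|C3) = 0.28; P(heads|C4) = 0.43; P(heads|C5) = 0.32.
Prior × likelihood for each source: 0.11·0.39=0.04290, 0.17·0.73=0.1241, 0.11·0.28=0.03080, 0.44·0.43=0.1892, 0.17·0.32=0.05440. Summing gives P(heads) = 0.44140.
P(Coin 2 | heads) = 0.1241 / 0.44140 = 0.281.

Posterior probability ≈ 0.281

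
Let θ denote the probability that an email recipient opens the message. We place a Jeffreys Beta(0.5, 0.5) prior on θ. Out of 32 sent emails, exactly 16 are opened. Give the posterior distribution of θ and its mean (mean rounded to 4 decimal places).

Posterior: Beta(16.5, 16.5); mean ≈ 0.5000

Observing 16 successes and 16 failures updates Beta(0.5, 0.5) by adding the success and failure counts to the two shape parameters: α = 0.5+16 = 16.5, β = 0.5+16 = 16.5.
E[θ | data] = 16.5/(16.5+16.5) = 0.5000.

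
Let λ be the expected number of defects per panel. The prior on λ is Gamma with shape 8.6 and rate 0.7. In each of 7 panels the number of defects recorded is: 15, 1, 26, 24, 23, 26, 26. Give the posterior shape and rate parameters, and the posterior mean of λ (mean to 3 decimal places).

The Poisson likelihood adds the total count to the shape and the number of exposure periods to the rate. Here ∑xᵢ = 141 and n = 7, so shape 8.6→149.6 and rate 0.7→7.7.
Posterior mean = shape/rate = 149.6/7.7 = 19.429.

Posterior: Gamma(shape=149.6, rate=7.7); mean ≈ 19.429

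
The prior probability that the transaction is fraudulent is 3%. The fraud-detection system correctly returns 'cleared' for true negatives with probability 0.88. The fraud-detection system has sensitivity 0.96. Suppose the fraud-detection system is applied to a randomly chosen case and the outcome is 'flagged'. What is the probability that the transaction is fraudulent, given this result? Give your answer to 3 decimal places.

P(H | E) ≈ 0.198

Let H be the event that the transaction is fraudulent. P(H) = 0.03, so P(¬H) = 0.97. With E the 'flagged' result, P(E|H) = 0.96 and P(E|¬H) = 0.12.
P(E) = 0.96·0.03 + 0.12·0.97 = 0.028800 + 0.11640 = 0.14520.
By Bayes' theorem, P(H|E) = 0.028800 / 0.14520 = 0.198.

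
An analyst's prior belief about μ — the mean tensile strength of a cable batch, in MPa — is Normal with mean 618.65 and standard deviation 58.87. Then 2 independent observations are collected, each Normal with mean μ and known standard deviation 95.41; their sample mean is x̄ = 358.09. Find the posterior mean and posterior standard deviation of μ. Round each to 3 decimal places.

With known σ, the Normal prior is conjugate. Weight on the data is w = (n/σ²)/(n/σ² + 1/τ₀²) = 0.00021971/(0.00021971+0.00028854) = 0.43228.
Posterior mean = w·x̄ + (1−w)·μ₀ = 0.43228·358.09 + 0.56772·618.65 = 506.015. Posterior variance = 1/(0.00021971+0.00028854) = 1967.54, so SD = 44.357.

Posterior mean ≈ 506.015; posterior SD ≈ 44.357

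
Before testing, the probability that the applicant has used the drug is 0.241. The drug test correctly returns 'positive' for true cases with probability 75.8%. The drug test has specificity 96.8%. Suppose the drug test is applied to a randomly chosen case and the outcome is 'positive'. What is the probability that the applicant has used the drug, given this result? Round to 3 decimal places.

Let H be the event that the applicant has used the drug. P(H) = 0.241, so P(¬H) = 0.759. With E the 'positive' result, P(E|H) = 0.758 and P(E|¬H) = 0.032.
P(E) = 0.758·0.241 + 0.032·0.759 = 0.18268 + 0.024288 = 0.20697.
By Bayes' theorem, P(H|E) = 0.18268 / 0.20697 = 0.883.

P(H | E) ≈ 0.883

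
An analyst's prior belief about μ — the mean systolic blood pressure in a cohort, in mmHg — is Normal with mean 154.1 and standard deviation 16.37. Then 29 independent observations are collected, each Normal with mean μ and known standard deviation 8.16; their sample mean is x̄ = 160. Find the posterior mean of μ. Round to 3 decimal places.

Posterior mean ≈ 159.950

With known σ, the Normal prior is conjugate. Weight on the data is w = (n/σ²)/(n/σ² + 1/τ₀²) = 0.435530/(0.435530+0.00373166) = 0.99150.
Posterior mean = w·x̄ + (1−w)·μ₀ = 0.99150·160 + 0.0084953·154.1 = 159.950.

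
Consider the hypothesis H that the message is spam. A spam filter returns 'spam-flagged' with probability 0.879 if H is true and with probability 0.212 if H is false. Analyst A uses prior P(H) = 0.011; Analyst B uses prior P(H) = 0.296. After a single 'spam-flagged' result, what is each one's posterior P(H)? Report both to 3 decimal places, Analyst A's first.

P('+'|H) = 0.879, P('+'|¬H) = 0.212.
Analyst A: numerator 0.879·0.011 = 0.0096690; evidence = 0.0096690+0.212·0.989 = 0.21934; posterior = 0.044.
Analyst B: numerator 0.879·0.296 = 0.26018; evidence = 0.26018+0.212·0.704 = 0.40943; posterior = 0.635.

Analyst A: 0.044; Analyst B: 0.635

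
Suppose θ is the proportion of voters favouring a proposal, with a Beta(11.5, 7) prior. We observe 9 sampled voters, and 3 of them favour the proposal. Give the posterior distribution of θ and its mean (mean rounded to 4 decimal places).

The binomial likelihood is conjugate to the Beta prior: with 3 successes and 6 failures, the posterior is Beta(11.5+3, 7+6) = Beta(14.5, 13).
Posterior mean = α/(α+β) = 14.5/27.5 = 0.5273.

Posterior: Beta(14.5, 13); mean ≈ 0.5273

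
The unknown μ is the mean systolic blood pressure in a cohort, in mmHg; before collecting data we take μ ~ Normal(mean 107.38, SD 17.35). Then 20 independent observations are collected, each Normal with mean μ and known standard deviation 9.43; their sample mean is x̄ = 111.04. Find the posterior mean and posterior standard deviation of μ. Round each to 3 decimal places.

With known σ, the Normal prior is conjugate. Weight on the data is w = (n/σ²)/(n/σ² + 1/τ₀²) = 0.224909/(0.224909+0.00332201) = 0.98544.
Posterior mean = w·x̄ + (1−w)·μ₀ = 0.98544·111.04 + 0.014555·107.38 = 110.987. Posterior variance = 1/(0.224909+0.00332201) = 4.38153, so SD = 2.093.

Posterior mean ≈ 110.987; posterior SD ≈ 2.093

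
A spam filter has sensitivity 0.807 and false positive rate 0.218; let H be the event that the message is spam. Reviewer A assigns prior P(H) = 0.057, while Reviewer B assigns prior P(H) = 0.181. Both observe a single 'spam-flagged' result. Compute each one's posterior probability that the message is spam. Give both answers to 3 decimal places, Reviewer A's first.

P('+'|H) = 0.807, P('+'|¬H) = 0.218.
Reviewer A: numerator 0.807·0.057 = 0.045999; evidence = 0.045999+0.218·0.943 = 0.25157; posterior = 0.183.
Reviewer B: numerator 0.807·0.181 = 0.14607; evidence = 0.14607+0.218·0.819 = 0.32461; posterior = 0.450.

Reviewer A: 0.183; Reviewer B: 0.450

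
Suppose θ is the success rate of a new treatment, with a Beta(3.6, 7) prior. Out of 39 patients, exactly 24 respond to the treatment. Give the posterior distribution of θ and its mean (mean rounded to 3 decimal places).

Posterior: Beta(27.6, 22); mean ≈ 0.556

The binomial likelihood is conjugate to the Beta prior: with 24 successes and 15 failures, the posterior is Beta(3.6+24, 7+15) = Beta(27.6, 22).
E[θ | data] = 27.6/(27.6+22) = 0.556.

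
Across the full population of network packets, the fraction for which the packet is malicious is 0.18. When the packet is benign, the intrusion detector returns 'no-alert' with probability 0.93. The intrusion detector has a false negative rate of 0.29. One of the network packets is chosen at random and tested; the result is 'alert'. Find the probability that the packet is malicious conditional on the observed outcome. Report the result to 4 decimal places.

P(H | E) ≈ 0.6901

Write H for 'the packet is malicious'. Prior odds H:¬H = 0.18/0.82 = 0.21951. For the 'alert' outcome, the likelihood ratio is 0.71/0.07 = 10.143.
Posterior odds = 0.21951 × 10.143 = 2.2265, so P(H|E) = 2.2265/(1+2.2265) = 0.6901.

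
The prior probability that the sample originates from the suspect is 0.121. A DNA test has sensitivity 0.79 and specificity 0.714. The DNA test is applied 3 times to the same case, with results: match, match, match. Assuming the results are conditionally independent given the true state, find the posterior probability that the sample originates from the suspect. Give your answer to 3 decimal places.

Let H be the event that the sample originates from the suspect; start with P(H) = 0.121. P('match'|H) = 0.79, P('match'|¬H) = 0.286.
Update on result 1 ('match'): P(H) ← 0.79·0.1210 / (0.79·0.1210 + 0.286·0.8790) = 0.095590/0.34698 = 0.2755.
Update on result 2 ('match'): P(H) ← 0.79·0.2755 / (0.79·0.2755 + 0.286·0.7245) = 0.21764/0.42485 = 0.5123.
Update on result 3 ('match'): P(H) ← 0.79·0.5123 / (0.79·0.5123 + 0.286·0.4877) = 0.40469/0.54418 = 0.7437.

Posterior P(H) ≈ 0.744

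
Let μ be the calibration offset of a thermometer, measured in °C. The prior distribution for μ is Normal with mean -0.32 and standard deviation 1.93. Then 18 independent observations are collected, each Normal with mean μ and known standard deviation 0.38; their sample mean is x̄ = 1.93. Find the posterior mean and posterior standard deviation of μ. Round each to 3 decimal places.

Posterior mean ≈ 1.925; posterior SD ≈ 0.089

With known σ, the Normal prior is conjugate. Weight on the data is w = (n/σ²)/(n/σ² + 1/τ₀²) = 124.654/(124.654+0.268464) = 0.99785.
Posterior mean = w·x̄ + (1−w)·μ₀ = 0.99785·1.93 + 0.0021490·-0.32 = 1.925. Posterior variance = 1/(124.654+0.268464) = 0.00800498, so SD = 0.089.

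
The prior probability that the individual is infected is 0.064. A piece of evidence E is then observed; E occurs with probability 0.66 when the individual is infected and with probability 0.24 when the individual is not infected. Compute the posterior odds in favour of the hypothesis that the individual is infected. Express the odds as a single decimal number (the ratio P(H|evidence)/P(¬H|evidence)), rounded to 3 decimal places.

Prior odds = 0.064/(1−0.064) = 0.068376.
Likelihood ratio for E = 0.66/0.24 = 2.7500.
Posterior odds = prior odds × LR = 0.18803.

Posterior odds ≈ 0.188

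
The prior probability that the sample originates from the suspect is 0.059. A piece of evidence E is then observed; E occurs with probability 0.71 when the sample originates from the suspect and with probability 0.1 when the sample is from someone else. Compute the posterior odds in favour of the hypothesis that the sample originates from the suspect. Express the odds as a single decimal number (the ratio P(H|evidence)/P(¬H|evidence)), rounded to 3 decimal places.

Posterior odds ≈ 0.445

Prior odds = 0.059/(1−0.059) = 0.062699.
Likelihood ratio for E = 0.71/0.1 = 7.1000.
Posterior odds = prior odds × LR = 0.44516.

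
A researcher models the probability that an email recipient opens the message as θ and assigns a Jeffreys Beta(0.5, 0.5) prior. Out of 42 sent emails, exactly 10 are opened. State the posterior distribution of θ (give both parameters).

The binomial likelihood is conjugate to the Beta prior: with 10 successes and 32 failures, the posterior is Beta(0.5+10, 0.5+32) = Beta(10.5, 32.5).

Posterior: Beta(10.5, 32.5)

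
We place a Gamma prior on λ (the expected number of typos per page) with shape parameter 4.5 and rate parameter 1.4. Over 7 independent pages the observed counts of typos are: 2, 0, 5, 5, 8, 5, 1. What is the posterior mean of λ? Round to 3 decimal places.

Total count ∑xᵢ = 26 over n = 7 pages.
Gamma is conjugate to the Poisson likelihood: posterior is Gamma(shape = 4.5+26 = 30.5, rate = 1.4+7 = 8.4).
E[λ | data] = 30.5/8.4 = 3.631.

Posterior mean ≈ 3.631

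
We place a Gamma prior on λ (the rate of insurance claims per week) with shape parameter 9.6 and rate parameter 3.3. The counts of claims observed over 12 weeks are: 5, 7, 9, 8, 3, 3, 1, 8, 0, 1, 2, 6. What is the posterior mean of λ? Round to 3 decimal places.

Posterior mean ≈ 4.092

The Poisson likelihood adds the total count to the shape and the number of exposure periods to the rate. Here ∑xᵢ = 53 and n = 12, so shape 9.6→62.6 and rate 3.3→15.3.
Posterior mean = shape/rate = 62.6/15.3 = 4.092.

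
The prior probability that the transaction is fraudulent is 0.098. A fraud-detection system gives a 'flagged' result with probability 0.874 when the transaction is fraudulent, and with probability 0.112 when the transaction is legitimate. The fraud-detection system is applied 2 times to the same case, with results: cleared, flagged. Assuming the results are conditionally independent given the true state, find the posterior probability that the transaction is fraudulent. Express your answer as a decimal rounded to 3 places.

Posterior P(H) ≈ 0.107

Let H be the event that the transaction is fraudulent; start with P(H) = 0.098. P('flagged'|H) = 0.874, P('flagged'|¬H) = 0.112.
Update on result 1 ('cleared'): P(H) ← 0.126·0.0980 / (0.126·0.0980 + 0.888·0.9020) = 0.012348/0.81332 = 0.0152.
Update on result 2 ('flagged'): P(H) ← 0.874·0.0152 / (0.874·0.0152 + 0.112·0.9848) = 0.013269/0.12357 = 0.1074.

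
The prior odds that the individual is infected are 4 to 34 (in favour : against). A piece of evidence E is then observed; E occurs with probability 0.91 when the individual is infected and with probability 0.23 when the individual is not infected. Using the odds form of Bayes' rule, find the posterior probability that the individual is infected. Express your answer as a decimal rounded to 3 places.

Posterior probability ≈ 0.318

Prior odds = 4/34 = 0.11765. In log-odds, ln(0.11765) = -2.1401.
Add log likelihood ratio: ln(3.9565) = 1.3754.
Posterior log-odds = -0.76470, so posterior odds = exp(-0.76470) = 0.46547. Converting, P(H|E) = 0.46547/1.4655 = 0.318.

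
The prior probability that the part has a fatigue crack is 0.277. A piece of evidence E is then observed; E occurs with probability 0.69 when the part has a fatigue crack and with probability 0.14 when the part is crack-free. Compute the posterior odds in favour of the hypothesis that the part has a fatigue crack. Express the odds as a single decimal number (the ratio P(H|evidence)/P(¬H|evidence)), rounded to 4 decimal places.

Posterior odds ≈ 1.8883

Prior odds = 0.277/(1−0.277) = 0.38313. In log-odds, ln(0.38313) = -0.95939.
Add log likelihood ratio: ln(4.9286) = 1.5950.
Posterior log-odds = 0.63566, so posterior odds = exp(0.63566) = 1.8883.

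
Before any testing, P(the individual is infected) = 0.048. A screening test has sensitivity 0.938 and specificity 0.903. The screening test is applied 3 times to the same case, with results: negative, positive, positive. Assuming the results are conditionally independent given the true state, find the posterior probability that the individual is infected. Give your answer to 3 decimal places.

Let H be the event that the individual is infected; start with P(H) = 0.048. P('positive'|H) = 0.938, P('positive'|¬H) = 0.097.
Update on result 1 ('negative'): P(H) ← 0.062·0.0480 / (0.062·0.0480 + 0.903·0.9520) = 0.0029760/0.86263 = 0.0034.
Update on result 2 ('positive'): P(H) ← 0.938·0.0034 / (0.938·0.0034 + 0.097·0.9966) = 0.0032360/0.099901 = 0.0324.
Update on result 3 ('positive'): P(H) ← 0.938·0.0324 / (0.938·0.0324 + 0.097·0.9676) = 0.030384/0.12424 = 0.2446.

Posterior P(H) ≈ 0.245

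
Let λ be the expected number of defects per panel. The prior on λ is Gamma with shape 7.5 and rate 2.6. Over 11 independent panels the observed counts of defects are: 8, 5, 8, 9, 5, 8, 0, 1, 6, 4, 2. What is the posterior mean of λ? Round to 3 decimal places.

Posterior mean ≈ 4.669

The Poisson likelihood adds the total count to the shape and the number of exposure periods to the rate. Here ∑xᵢ = 56 and n = 11, so shape 7.5→63.5 and rate 2.6→13.6.
Posterior mean = shape/rate = 63.5/13.6 = 4.669.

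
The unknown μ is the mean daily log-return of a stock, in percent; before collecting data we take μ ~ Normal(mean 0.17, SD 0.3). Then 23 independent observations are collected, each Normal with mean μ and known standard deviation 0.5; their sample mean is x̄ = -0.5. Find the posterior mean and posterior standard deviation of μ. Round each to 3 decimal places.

Prior precision 1/τ₀² = 1/0.3² = 11.1111; data precision n/σ² = 23/0.5² = 92.0000.
Posterior precision = 11.1111 + 92.0000 = 103.111, giving posterior SD = 1/√103.111 = 0.098.
Posterior mean = (11.1111·0.17 + 92.0000·-0.5) / 103.111 = -0.428.

Posterior mean ≈ -0.428; posterior SD ≈ 0.098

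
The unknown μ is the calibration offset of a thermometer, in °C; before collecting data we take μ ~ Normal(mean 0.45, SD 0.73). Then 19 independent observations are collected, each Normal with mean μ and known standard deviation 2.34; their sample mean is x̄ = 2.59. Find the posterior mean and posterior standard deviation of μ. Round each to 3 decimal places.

Posterior mean ≈ 1.839; posterior SD ≈ 0.432

Prior precision 1/τ₀² = 1/0.73² = 1.87652; data precision n/σ² = 19/2.34² = 3.46994.
Posterior precision = 1.87652 + 3.46994 = 5.34646, giving posterior SD = 1/√5.34646 = 0.432.
Posterior mean = (1.87652·0.45 + 3.46994·2.59) / 5.34646 = 1.839.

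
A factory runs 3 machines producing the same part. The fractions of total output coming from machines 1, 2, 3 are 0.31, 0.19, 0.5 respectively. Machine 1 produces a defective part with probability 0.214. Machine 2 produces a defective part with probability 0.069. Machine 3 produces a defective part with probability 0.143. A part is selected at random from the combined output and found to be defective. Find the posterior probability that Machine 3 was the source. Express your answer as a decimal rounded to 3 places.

Tabulate prior·likelihood by source: [1] prior 0.31, lik 0.214, product 0.06634; [2] prior 0.19, lik 0.069, product 0.01311; [3] prior 0.5, lik 0.143, product 0.07150.
Normalizing constant = 0.15095; the posterior for Machine 3 is its product over the sum, 0.07150/0.15095 = 0.474.

Posterior probability ≈ 0.474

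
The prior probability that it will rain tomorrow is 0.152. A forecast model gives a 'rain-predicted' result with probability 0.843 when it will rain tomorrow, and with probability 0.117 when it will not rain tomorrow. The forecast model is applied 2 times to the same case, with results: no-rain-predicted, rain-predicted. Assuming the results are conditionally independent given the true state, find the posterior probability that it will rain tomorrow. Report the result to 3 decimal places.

Let H be the event that it will rain tomorrow; start with P(H) = 0.152. P('rain-predicted'|H) = 0.843, P('rain-predicted'|¬H) = 0.117.
Update on result 1 ('no-rain-predicted'): P(H) ← 0.157·0.1520 / (0.157·0.1520 + 0.883·0.8480) = 0.023864/0.77265 = 0.0309.
Update on result 2 ('rain-predicted'): P(H) ← 0.843·0.0309 / (0.843·0.0309 + 0.117·0.9691) = 0.026037/0.13942 = 0.1867.

Posterior P(H) ≈ 0.187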